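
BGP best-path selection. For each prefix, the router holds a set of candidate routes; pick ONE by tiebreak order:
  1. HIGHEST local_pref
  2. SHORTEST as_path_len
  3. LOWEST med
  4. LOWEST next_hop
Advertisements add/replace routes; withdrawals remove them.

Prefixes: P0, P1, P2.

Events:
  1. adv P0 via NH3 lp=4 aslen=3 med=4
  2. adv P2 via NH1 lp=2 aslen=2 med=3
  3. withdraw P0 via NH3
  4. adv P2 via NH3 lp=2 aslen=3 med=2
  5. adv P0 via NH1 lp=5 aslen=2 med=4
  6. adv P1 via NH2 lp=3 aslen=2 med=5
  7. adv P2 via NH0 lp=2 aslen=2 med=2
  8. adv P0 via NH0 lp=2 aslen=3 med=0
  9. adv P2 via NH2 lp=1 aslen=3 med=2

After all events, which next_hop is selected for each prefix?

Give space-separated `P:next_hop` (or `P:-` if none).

Answer: P0:NH1 P1:NH2 P2:NH0

Derivation:
Op 1: best P0=NH3 P1=- P2=-
Op 2: best P0=NH3 P1=- P2=NH1
Op 3: best P0=- P1=- P2=NH1
Op 4: best P0=- P1=- P2=NH1
Op 5: best P0=NH1 P1=- P2=NH1
Op 6: best P0=NH1 P1=NH2 P2=NH1
Op 7: best P0=NH1 P1=NH2 P2=NH0
Op 8: best P0=NH1 P1=NH2 P2=NH0
Op 9: best P0=NH1 P1=NH2 P2=NH0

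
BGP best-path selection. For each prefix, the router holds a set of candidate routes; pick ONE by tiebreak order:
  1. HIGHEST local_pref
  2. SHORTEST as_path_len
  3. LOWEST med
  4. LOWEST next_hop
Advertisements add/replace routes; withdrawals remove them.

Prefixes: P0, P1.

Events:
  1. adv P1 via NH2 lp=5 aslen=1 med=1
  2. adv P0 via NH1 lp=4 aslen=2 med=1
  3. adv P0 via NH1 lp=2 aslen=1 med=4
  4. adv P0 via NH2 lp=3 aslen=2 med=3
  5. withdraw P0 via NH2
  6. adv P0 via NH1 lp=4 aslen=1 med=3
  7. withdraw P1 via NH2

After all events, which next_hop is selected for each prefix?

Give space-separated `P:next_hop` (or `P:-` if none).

Op 1: best P0=- P1=NH2
Op 2: best P0=NH1 P1=NH2
Op 3: best P0=NH1 P1=NH2
Op 4: best P0=NH2 P1=NH2
Op 5: best P0=NH1 P1=NH2
Op 6: best P0=NH1 P1=NH2
Op 7: best P0=NH1 P1=-

Answer: P0:NH1 P1:-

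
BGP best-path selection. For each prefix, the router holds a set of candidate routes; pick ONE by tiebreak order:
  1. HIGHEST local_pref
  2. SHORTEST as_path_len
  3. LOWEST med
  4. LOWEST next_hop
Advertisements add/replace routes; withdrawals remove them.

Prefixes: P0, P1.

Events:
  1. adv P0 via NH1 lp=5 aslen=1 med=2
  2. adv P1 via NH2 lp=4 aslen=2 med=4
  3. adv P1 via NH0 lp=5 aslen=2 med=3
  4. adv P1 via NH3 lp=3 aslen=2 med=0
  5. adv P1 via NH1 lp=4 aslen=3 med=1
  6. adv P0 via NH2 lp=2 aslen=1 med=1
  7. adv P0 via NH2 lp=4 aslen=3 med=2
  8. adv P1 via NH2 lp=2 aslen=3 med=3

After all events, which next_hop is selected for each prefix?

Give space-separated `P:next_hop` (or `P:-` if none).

Answer: P0:NH1 P1:NH0

Derivation:
Op 1: best P0=NH1 P1=-
Op 2: best P0=NH1 P1=NH2
Op 3: best P0=NH1 P1=NH0
Op 4: best P0=NH1 P1=NH0
Op 5: best P0=NH1 P1=NH0
Op 6: best P0=NH1 P1=NH0
Op 7: best P0=NH1 P1=NH0
Op 8: best P0=NH1 P1=NH0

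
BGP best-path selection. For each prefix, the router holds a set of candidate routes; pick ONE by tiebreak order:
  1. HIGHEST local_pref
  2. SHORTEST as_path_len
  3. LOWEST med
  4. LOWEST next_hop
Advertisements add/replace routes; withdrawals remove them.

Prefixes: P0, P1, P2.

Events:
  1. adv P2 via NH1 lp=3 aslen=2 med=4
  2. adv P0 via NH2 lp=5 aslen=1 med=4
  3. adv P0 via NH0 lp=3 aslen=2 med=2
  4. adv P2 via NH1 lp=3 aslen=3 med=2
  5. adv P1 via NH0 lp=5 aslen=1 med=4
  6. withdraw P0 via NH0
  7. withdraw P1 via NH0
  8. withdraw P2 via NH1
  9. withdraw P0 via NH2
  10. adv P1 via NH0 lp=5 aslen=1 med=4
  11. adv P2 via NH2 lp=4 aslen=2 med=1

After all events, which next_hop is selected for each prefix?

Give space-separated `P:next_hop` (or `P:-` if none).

Answer: P0:- P1:NH0 P2:NH2

Derivation:
Op 1: best P0=- P1=- P2=NH1
Op 2: best P0=NH2 P1=- P2=NH1
Op 3: best P0=NH2 P1=- P2=NH1
Op 4: best P0=NH2 P1=- P2=NH1
Op 5: best P0=NH2 P1=NH0 P2=NH1
Op 6: best P0=NH2 P1=NH0 P2=NH1
Op 7: best P0=NH2 P1=- P2=NH1
Op 8: best P0=NH2 P1=- P2=-
Op 9: best P0=- P1=- P2=-
Op 10: best P0=- P1=NH0 P2=-
Op 11: best P0=- P1=NH0 P2=NH2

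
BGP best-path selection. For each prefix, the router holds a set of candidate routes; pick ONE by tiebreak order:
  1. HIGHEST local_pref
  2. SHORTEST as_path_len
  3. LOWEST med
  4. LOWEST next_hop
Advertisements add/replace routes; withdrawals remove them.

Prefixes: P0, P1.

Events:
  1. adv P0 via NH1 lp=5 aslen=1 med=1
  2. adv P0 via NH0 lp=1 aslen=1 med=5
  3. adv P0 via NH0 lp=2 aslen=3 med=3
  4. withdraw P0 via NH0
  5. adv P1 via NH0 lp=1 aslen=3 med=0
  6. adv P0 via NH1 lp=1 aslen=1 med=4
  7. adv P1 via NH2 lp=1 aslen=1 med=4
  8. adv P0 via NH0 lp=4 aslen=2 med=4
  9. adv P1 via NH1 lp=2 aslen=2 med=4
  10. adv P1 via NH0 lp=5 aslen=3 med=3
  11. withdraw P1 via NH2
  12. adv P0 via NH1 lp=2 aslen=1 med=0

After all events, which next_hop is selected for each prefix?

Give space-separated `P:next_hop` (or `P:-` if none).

Answer: P0:NH0 P1:NH0

Derivation:
Op 1: best P0=NH1 P1=-
Op 2: best P0=NH1 P1=-
Op 3: best P0=NH1 P1=-
Op 4: best P0=NH1 P1=-
Op 5: best P0=NH1 P1=NH0
Op 6: best P0=NH1 P1=NH0
Op 7: best P0=NH1 P1=NH2
Op 8: best P0=NH0 P1=NH2
Op 9: best P0=NH0 P1=NH1
Op 10: best P0=NH0 P1=NH0
Op 11: best P0=NH0 P1=NH0
Op 12: best P0=NH0 P1=NH0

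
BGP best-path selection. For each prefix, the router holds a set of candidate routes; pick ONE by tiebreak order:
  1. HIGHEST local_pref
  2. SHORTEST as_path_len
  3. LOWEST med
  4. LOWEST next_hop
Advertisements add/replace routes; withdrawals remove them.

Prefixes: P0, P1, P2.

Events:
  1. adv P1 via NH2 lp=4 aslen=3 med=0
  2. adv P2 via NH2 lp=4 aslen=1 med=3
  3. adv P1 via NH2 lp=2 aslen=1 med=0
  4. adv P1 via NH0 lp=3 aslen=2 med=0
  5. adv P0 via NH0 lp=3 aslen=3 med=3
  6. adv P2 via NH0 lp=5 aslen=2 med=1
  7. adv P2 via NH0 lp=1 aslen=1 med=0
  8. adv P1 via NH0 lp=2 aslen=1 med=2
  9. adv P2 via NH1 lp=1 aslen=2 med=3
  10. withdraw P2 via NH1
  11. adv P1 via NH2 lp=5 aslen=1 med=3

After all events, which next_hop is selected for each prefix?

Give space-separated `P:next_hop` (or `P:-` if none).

Op 1: best P0=- P1=NH2 P2=-
Op 2: best P0=- P1=NH2 P2=NH2
Op 3: best P0=- P1=NH2 P2=NH2
Op 4: best P0=- P1=NH0 P2=NH2
Op 5: best P0=NH0 P1=NH0 P2=NH2
Op 6: best P0=NH0 P1=NH0 P2=NH0
Op 7: best P0=NH0 P1=NH0 P2=NH2
Op 8: best P0=NH0 P1=NH2 P2=NH2
Op 9: best P0=NH0 P1=NH2 P2=NH2
Op 10: best P0=NH0 P1=NH2 P2=NH2
Op 11: best P0=NH0 P1=NH2 P2=NH2

Answer: P0:NH0 P1:NH2 P2:NH2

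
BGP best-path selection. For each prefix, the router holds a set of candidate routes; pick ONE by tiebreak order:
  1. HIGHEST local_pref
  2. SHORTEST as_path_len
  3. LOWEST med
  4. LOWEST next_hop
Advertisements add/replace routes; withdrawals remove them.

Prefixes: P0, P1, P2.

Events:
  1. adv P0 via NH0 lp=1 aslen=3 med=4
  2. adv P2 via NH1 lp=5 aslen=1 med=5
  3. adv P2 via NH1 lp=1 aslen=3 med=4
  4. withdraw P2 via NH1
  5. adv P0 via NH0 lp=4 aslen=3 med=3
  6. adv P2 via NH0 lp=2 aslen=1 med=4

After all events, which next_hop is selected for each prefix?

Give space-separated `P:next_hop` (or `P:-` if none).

Answer: P0:NH0 P1:- P2:NH0

Derivation:
Op 1: best P0=NH0 P1=- P2=-
Op 2: best P0=NH0 P1=- P2=NH1
Op 3: best P0=NH0 P1=- P2=NH1
Op 4: best P0=NH0 P1=- P2=-
Op 5: best P0=NH0 P1=- P2=-
Op 6: best P0=NH0 P1=- P2=NH0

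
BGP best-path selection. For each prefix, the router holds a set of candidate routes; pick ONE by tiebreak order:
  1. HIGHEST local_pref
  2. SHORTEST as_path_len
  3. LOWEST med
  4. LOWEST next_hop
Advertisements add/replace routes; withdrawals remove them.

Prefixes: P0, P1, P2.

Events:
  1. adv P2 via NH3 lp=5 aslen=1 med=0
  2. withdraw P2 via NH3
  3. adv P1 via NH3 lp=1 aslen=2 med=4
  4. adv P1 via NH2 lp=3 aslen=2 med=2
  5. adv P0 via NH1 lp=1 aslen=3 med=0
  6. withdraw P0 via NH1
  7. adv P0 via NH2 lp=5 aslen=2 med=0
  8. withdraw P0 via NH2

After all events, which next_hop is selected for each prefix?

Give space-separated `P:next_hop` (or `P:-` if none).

Answer: P0:- P1:NH2 P2:-

Derivation:
Op 1: best P0=- P1=- P2=NH3
Op 2: best P0=- P1=- P2=-
Op 3: best P0=- P1=NH3 P2=-
Op 4: best P0=- P1=NH2 P2=-
Op 5: best P0=NH1 P1=NH2 P2=-
Op 6: best P0=- P1=NH2 P2=-
Op 7: best P0=NH2 P1=NH2 P2=-
Op 8: best P0=- P1=NH2 P2=-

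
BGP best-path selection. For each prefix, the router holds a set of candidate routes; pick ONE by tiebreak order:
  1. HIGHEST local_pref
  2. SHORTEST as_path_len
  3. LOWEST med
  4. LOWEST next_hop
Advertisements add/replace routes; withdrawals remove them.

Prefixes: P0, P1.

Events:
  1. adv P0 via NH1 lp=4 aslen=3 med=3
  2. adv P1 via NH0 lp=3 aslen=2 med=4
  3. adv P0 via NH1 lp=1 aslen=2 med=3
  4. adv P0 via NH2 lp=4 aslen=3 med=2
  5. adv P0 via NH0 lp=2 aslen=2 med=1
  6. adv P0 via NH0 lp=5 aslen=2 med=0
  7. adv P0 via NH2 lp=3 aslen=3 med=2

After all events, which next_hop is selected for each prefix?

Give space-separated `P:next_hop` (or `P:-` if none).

Answer: P0:NH0 P1:NH0

Derivation:
Op 1: best P0=NH1 P1=-
Op 2: best P0=NH1 P1=NH0
Op 3: best P0=NH1 P1=NH0
Op 4: best P0=NH2 P1=NH0
Op 5: best P0=NH2 P1=NH0
Op 6: best P0=NH0 P1=NH0
Op 7: best P0=NH0 P1=NH0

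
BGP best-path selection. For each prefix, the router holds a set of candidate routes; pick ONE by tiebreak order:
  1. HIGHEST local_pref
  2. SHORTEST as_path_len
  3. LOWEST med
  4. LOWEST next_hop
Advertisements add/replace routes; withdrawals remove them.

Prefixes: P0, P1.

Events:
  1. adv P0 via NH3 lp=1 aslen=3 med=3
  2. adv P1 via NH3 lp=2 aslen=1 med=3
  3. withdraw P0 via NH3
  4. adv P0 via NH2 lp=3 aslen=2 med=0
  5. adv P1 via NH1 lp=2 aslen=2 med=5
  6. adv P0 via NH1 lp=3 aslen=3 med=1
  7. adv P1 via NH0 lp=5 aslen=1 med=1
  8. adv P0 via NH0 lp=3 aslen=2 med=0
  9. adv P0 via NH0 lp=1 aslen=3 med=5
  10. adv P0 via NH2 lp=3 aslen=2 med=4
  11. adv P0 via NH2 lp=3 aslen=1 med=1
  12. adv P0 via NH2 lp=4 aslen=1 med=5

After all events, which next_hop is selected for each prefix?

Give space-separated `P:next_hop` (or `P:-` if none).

Op 1: best P0=NH3 P1=-
Op 2: best P0=NH3 P1=NH3
Op 3: best P0=- P1=NH3
Op 4: best P0=NH2 P1=NH3
Op 5: best P0=NH2 P1=NH3
Op 6: best P0=NH2 P1=NH3
Op 7: best P0=NH2 P1=NH0
Op 8: best P0=NH0 P1=NH0
Op 9: best P0=NH2 P1=NH0
Op 10: best P0=NH2 P1=NH0
Op 11: best P0=NH2 P1=NH0
Op 12: best P0=NH2 P1=NH0

Answer: P0:NH2 P1:NH0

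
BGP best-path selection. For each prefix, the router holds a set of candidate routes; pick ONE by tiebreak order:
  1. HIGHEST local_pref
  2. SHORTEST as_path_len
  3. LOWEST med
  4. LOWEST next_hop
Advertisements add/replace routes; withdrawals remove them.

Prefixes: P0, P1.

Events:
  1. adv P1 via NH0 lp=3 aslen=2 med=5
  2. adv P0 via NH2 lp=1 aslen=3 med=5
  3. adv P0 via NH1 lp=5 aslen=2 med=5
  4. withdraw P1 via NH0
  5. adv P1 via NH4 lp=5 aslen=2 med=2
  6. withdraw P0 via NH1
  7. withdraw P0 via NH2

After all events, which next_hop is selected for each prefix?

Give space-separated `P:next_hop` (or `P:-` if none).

Answer: P0:- P1:NH4

Derivation:
Op 1: best P0=- P1=NH0
Op 2: best P0=NH2 P1=NH0
Op 3: best P0=NH1 P1=NH0
Op 4: best P0=NH1 P1=-
Op 5: best P0=NH1 P1=NH4
Op 6: best P0=NH2 P1=NH4
Op 7: best P0=- P1=NH4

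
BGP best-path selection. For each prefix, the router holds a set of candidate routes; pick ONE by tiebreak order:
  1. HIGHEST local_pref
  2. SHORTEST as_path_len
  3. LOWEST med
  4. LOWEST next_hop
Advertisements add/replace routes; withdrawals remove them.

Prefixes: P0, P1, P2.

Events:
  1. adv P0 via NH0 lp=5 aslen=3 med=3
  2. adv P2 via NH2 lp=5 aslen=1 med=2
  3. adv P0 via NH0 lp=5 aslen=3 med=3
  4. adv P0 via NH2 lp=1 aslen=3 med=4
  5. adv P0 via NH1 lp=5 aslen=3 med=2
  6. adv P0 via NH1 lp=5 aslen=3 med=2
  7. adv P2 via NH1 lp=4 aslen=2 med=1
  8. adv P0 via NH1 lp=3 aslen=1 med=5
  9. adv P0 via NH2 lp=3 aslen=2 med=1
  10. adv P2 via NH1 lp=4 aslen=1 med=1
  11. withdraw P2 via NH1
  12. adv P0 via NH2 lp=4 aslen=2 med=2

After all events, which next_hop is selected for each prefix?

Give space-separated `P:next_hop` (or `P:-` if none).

Answer: P0:NH0 P1:- P2:NH2

Derivation:
Op 1: best P0=NH0 P1=- P2=-
Op 2: best P0=NH0 P1=- P2=NH2
Op 3: best P0=NH0 P1=- P2=NH2
Op 4: best P0=NH0 P1=- P2=NH2
Op 5: best P0=NH1 P1=- P2=NH2
Op 6: best P0=NH1 P1=- P2=NH2
Op 7: best P0=NH1 P1=- P2=NH2
Op 8: best P0=NH0 P1=- P2=NH2
Op 9: best P0=NH0 P1=- P2=NH2
Op 10: best P0=NH0 P1=- P2=NH2
Op 11: best P0=NH0 P1=- P2=NH2
Op 12: best P0=NH0 P1=- P2=NH2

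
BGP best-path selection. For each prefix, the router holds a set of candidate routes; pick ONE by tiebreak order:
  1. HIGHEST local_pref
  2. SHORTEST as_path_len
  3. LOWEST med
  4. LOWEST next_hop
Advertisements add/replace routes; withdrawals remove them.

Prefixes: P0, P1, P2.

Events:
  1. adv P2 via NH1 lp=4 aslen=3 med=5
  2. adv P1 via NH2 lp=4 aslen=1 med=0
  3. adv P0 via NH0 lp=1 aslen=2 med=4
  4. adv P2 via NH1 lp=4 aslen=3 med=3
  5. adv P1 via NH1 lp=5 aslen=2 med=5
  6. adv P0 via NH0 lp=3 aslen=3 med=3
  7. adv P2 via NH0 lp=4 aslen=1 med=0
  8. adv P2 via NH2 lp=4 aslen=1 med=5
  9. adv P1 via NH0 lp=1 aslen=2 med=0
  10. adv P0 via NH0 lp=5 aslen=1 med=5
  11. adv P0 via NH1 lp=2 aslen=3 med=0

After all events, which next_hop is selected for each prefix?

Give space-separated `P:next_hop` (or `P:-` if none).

Op 1: best P0=- P1=- P2=NH1
Op 2: best P0=- P1=NH2 P2=NH1
Op 3: best P0=NH0 P1=NH2 P2=NH1
Op 4: best P0=NH0 P1=NH2 P2=NH1
Op 5: best P0=NH0 P1=NH1 P2=NH1
Op 6: best P0=NH0 P1=NH1 P2=NH1
Op 7: best P0=NH0 P1=NH1 P2=NH0
Op 8: best P0=NH0 P1=NH1 P2=NH0
Op 9: best P0=NH0 P1=NH1 P2=NH0
Op 10: best P0=NH0 P1=NH1 P2=NH0
Op 11: best P0=NH0 P1=NH1 P2=NH0

Answer: P0:NH0 P1:NH1 P2:NH0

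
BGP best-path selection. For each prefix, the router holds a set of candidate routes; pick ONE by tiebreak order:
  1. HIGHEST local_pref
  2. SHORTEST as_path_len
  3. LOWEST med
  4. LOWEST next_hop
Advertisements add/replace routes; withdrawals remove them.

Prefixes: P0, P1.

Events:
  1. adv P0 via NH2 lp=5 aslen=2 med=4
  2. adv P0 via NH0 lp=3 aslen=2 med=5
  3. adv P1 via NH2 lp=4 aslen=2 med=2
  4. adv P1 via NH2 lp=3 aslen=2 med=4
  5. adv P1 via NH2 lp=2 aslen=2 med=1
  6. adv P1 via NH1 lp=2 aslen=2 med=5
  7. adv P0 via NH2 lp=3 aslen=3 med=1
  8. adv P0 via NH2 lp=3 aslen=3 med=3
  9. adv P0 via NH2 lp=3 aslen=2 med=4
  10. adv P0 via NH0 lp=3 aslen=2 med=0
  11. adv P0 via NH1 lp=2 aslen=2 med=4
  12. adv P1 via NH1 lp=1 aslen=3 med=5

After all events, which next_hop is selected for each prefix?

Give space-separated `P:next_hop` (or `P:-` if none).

Answer: P0:NH0 P1:NH2

Derivation:
Op 1: best P0=NH2 P1=-
Op 2: best P0=NH2 P1=-
Op 3: best P0=NH2 P1=NH2
Op 4: best P0=NH2 P1=NH2
Op 5: best P0=NH2 P1=NH2
Op 6: best P0=NH2 P1=NH2
Op 7: best P0=NH0 P1=NH2
Op 8: best P0=NH0 P1=NH2
Op 9: best P0=NH2 P1=NH2
Op 10: best P0=NH0 P1=NH2
Op 11: best P0=NH0 P1=NH2
Op 12: best P0=NH0 P1=NH2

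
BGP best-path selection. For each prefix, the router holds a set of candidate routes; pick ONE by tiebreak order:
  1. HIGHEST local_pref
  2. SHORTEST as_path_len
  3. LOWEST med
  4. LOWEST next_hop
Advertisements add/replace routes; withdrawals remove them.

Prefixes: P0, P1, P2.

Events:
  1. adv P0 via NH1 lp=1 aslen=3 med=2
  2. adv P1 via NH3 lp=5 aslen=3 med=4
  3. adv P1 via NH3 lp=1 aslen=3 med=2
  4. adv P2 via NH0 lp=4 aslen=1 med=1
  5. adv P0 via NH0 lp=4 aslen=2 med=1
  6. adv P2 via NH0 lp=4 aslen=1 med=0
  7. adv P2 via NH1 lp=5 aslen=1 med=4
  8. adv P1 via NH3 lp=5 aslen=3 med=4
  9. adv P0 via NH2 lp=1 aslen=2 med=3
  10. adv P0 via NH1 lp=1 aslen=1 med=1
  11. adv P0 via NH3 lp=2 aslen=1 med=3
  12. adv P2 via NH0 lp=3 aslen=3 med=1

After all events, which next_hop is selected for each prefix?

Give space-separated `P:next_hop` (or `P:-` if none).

Op 1: best P0=NH1 P1=- P2=-
Op 2: best P0=NH1 P1=NH3 P2=-
Op 3: best P0=NH1 P1=NH3 P2=-
Op 4: best P0=NH1 P1=NH3 P2=NH0
Op 5: best P0=NH0 P1=NH3 P2=NH0
Op 6: best P0=NH0 P1=NH3 P2=NH0
Op 7: best P0=NH0 P1=NH3 P2=NH1
Op 8: best P0=NH0 P1=NH3 P2=NH1
Op 9: best P0=NH0 P1=NH3 P2=NH1
Op 10: best P0=NH0 P1=NH3 P2=NH1
Op 11: best P0=NH0 P1=NH3 P2=NH1
Op 12: best P0=NH0 P1=NH3 P2=NH1

Answer: P0:NH0 P1:NH3 P2:NH1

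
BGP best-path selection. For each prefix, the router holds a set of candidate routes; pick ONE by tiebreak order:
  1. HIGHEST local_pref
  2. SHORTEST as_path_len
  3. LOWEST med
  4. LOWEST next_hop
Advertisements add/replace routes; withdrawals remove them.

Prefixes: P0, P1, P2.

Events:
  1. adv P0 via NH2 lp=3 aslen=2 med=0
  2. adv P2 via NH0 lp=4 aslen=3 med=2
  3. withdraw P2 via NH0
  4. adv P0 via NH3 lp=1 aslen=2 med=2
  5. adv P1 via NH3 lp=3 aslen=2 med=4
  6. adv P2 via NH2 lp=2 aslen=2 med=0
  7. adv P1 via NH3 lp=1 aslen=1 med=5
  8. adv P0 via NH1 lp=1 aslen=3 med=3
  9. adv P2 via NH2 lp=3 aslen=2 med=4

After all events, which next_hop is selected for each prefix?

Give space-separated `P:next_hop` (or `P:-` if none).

Answer: P0:NH2 P1:NH3 P2:NH2

Derivation:
Op 1: best P0=NH2 P1=- P2=-
Op 2: best P0=NH2 P1=- P2=NH0
Op 3: best P0=NH2 P1=- P2=-
Op 4: best P0=NH2 P1=- P2=-
Op 5: best P0=NH2 P1=NH3 P2=-
Op 6: best P0=NH2 P1=NH3 P2=NH2
Op 7: best P0=NH2 P1=NH3 P2=NH2
Op 8: best P0=NH2 P1=NH3 P2=NH2
Op 9: best P0=NH2 P1=NH3 P2=NH2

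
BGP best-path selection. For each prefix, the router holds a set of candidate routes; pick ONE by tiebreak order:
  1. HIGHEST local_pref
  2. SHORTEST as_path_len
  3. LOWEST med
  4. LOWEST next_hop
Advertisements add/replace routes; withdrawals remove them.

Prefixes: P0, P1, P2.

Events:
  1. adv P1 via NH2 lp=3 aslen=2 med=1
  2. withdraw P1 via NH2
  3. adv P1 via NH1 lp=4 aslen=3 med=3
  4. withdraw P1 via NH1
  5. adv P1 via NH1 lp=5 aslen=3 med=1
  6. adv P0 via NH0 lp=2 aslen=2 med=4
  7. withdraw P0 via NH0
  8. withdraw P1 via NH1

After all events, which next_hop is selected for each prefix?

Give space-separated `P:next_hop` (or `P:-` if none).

Op 1: best P0=- P1=NH2 P2=-
Op 2: best P0=- P1=- P2=-
Op 3: best P0=- P1=NH1 P2=-
Op 4: best P0=- P1=- P2=-
Op 5: best P0=- P1=NH1 P2=-
Op 6: best P0=NH0 P1=NH1 P2=-
Op 7: best P0=- P1=NH1 P2=-
Op 8: best P0=- P1=- P2=-

Answer: P0:- P1:- P2:-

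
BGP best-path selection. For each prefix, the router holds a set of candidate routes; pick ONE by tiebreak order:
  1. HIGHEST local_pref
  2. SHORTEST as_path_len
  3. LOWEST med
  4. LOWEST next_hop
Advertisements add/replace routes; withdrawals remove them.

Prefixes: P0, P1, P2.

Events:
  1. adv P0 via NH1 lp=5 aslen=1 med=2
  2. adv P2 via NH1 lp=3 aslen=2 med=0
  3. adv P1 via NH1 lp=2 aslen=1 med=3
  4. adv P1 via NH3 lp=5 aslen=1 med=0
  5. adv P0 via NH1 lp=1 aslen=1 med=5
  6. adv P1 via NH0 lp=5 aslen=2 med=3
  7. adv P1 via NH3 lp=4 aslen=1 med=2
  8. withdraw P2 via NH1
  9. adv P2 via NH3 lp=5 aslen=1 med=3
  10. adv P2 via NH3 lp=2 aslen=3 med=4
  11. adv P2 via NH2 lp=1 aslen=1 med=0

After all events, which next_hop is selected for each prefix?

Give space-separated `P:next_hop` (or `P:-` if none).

Answer: P0:NH1 P1:NH0 P2:NH3

Derivation:
Op 1: best P0=NH1 P1=- P2=-
Op 2: best P0=NH1 P1=- P2=NH1
Op 3: best P0=NH1 P1=NH1 P2=NH1
Op 4: best P0=NH1 P1=NH3 P2=NH1
Op 5: best P0=NH1 P1=NH3 P2=NH1
Op 6: best P0=NH1 P1=NH3 P2=NH1
Op 7: best P0=NH1 P1=NH0 P2=NH1
Op 8: best P0=NH1 P1=NH0 P2=-
Op 9: best P0=NH1 P1=NH0 P2=NH3
Op 10: best P0=NH1 P1=NH0 P2=NH3
Op 11: best P0=NH1 P1=NH0 P2=NH3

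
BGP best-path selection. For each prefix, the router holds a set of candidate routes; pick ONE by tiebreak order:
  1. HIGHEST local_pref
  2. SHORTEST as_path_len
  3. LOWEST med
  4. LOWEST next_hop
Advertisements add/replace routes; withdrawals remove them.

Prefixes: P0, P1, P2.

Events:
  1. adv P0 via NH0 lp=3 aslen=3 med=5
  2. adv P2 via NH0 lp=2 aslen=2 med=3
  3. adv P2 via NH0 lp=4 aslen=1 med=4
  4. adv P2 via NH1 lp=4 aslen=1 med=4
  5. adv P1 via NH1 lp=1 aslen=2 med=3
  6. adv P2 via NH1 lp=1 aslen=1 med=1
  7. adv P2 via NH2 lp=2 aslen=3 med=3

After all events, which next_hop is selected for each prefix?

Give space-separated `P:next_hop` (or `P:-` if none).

Op 1: best P0=NH0 P1=- P2=-
Op 2: best P0=NH0 P1=- P2=NH0
Op 3: best P0=NH0 P1=- P2=NH0
Op 4: best P0=NH0 P1=- P2=NH0
Op 5: best P0=NH0 P1=NH1 P2=NH0
Op 6: best P0=NH0 P1=NH1 P2=NH0
Op 7: best P0=NH0 P1=NH1 P2=NH0

Answer: P0:NH0 P1:NH1 P2:NH0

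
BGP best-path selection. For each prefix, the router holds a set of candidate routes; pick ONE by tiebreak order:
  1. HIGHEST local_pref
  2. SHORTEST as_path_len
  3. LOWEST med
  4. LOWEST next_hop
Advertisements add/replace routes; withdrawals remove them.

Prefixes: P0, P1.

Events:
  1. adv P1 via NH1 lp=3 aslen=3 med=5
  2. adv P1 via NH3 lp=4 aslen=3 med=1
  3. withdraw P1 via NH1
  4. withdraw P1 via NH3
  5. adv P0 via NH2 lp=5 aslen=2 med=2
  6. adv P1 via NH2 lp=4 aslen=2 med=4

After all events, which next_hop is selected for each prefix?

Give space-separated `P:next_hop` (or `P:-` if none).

Answer: P0:NH2 P1:NH2

Derivation:
Op 1: best P0=- P1=NH1
Op 2: best P0=- P1=NH3
Op 3: best P0=- P1=NH3
Op 4: best P0=- P1=-
Op 5: best P0=NH2 P1=-
Op 6: best P0=NH2 P1=NH2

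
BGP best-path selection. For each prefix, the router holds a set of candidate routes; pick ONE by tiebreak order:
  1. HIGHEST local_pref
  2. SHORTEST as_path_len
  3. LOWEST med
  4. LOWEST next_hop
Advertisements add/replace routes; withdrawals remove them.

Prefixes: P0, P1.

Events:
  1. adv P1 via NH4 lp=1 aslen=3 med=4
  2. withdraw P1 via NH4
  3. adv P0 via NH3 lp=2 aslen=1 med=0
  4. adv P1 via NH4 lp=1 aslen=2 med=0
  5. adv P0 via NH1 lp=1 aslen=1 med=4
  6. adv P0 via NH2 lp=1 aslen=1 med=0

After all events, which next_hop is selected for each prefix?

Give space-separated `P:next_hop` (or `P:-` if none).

Answer: P0:NH3 P1:NH4

Derivation:
Op 1: best P0=- P1=NH4
Op 2: best P0=- P1=-
Op 3: best P0=NH3 P1=-
Op 4: best P0=NH3 P1=NH4
Op 5: best P0=NH3 P1=NH4
Op 6: best P0=NH3 P1=NH4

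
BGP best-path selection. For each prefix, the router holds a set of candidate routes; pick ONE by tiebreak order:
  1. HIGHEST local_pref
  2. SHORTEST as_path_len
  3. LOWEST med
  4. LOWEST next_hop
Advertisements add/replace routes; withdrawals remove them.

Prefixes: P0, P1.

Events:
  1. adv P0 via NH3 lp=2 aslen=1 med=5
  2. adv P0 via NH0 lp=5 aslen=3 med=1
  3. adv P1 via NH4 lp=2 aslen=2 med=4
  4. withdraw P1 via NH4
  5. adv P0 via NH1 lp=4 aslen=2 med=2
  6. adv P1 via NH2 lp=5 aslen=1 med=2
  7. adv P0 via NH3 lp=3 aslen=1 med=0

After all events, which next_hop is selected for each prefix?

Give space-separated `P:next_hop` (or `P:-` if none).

Answer: P0:NH0 P1:NH2

Derivation:
Op 1: best P0=NH3 P1=-
Op 2: best P0=NH0 P1=-
Op 3: best P0=NH0 P1=NH4
Op 4: best P0=NH0 P1=-
Op 5: best P0=NH0 P1=-
Op 6: best P0=NH0 P1=NH2
Op 7: best P0=NH0 P1=NH2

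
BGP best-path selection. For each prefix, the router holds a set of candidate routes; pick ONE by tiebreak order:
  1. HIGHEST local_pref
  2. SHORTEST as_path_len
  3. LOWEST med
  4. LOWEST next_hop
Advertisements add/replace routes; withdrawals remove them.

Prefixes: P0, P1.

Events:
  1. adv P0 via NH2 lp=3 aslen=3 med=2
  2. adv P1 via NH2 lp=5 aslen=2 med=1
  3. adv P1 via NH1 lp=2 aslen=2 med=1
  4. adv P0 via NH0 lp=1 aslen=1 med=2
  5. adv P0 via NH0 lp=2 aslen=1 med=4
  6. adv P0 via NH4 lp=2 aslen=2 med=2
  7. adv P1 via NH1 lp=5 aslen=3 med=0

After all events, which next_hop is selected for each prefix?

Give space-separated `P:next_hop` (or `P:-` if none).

Answer: P0:NH2 P1:NH2

Derivation:
Op 1: best P0=NH2 P1=-
Op 2: best P0=NH2 P1=NH2
Op 3: best P0=NH2 P1=NH2
Op 4: best P0=NH2 P1=NH2
Op 5: best P0=NH2 P1=NH2
Op 6: best P0=NH2 P1=NH2
Op 7: best P0=NH2 P1=NH2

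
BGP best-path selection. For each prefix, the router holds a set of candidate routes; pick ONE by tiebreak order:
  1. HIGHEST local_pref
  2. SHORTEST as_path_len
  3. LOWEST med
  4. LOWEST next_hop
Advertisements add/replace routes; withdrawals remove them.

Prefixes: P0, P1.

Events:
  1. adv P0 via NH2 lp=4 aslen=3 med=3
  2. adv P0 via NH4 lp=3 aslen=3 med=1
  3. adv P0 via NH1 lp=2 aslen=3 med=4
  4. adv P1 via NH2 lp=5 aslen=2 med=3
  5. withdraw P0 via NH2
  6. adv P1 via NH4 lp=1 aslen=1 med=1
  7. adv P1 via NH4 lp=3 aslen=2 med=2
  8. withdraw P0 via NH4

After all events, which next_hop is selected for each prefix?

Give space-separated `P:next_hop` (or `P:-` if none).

Op 1: best P0=NH2 P1=-
Op 2: best P0=NH2 P1=-
Op 3: best P0=NH2 P1=-
Op 4: best P0=NH2 P1=NH2
Op 5: best P0=NH4 P1=NH2
Op 6: best P0=NH4 P1=NH2
Op 7: best P0=NH4 P1=NH2
Op 8: best P0=NH1 P1=NH2

Answer: P0:NH1 P1:NH2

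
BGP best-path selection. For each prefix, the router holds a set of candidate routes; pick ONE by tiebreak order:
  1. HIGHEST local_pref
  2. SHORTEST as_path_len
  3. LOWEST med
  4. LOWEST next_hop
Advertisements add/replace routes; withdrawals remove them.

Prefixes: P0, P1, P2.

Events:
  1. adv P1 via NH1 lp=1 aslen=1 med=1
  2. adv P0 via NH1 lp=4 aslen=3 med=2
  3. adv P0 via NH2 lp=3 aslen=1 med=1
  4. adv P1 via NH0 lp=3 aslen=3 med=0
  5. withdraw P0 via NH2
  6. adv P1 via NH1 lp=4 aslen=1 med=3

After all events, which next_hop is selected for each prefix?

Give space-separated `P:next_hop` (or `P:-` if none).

Op 1: best P0=- P1=NH1 P2=-
Op 2: best P0=NH1 P1=NH1 P2=-
Op 3: best P0=NH1 P1=NH1 P2=-
Op 4: best P0=NH1 P1=NH0 P2=-
Op 5: best P0=NH1 P1=NH0 P2=-
Op 6: best P0=NH1 P1=NH1 P2=-

Answer: P0:NH1 P1:NH1 P2:-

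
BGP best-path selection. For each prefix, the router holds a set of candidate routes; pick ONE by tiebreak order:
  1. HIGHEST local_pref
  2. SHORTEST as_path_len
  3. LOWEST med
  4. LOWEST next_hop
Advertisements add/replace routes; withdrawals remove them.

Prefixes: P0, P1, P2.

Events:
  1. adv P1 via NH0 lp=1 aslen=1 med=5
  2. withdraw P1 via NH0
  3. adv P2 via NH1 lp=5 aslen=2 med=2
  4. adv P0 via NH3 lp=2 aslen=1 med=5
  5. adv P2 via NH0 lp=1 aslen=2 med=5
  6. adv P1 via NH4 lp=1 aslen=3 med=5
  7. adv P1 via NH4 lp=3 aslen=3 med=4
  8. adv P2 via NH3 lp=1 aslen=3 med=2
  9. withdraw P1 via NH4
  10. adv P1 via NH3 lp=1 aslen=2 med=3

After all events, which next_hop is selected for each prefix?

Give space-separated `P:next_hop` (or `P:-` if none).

Answer: P0:NH3 P1:NH3 P2:NH1

Derivation:
Op 1: best P0=- P1=NH0 P2=-
Op 2: best P0=- P1=- P2=-
Op 3: best P0=- P1=- P2=NH1
Op 4: best P0=NH3 P1=- P2=NH1
Op 5: best P0=NH3 P1=- P2=NH1
Op 6: best P0=NH3 P1=NH4 P2=NH1
Op 7: best P0=NH3 P1=NH4 P2=NH1
Op 8: best P0=NH3 P1=NH4 P2=NH1
Op 9: best P0=NH3 P1=- P2=NH1
Op 10: best P0=NH3 P1=NH3 P2=NH1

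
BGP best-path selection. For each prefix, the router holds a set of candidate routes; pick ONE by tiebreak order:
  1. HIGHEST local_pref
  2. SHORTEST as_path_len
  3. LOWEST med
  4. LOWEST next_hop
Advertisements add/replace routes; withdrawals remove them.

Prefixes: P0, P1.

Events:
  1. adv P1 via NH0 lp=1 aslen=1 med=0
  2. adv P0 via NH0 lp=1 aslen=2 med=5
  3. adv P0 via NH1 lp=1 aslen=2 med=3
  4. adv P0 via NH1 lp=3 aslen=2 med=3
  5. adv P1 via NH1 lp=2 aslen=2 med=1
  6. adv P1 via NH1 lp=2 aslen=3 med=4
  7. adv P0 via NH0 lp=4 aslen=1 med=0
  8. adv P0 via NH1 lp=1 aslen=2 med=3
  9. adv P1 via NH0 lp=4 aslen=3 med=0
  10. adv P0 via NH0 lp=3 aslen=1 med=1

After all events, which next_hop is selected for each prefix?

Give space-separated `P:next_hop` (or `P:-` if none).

Op 1: best P0=- P1=NH0
Op 2: best P0=NH0 P1=NH0
Op 3: best P0=NH1 P1=NH0
Op 4: best P0=NH1 P1=NH0
Op 5: best P0=NH1 P1=NH1
Op 6: best P0=NH1 P1=NH1
Op 7: best P0=NH0 P1=NH1
Op 8: best P0=NH0 P1=NH1
Op 9: best P0=NH0 P1=NH0
Op 10: best P0=NH0 P1=NH0

Answer: P0:NH0 P1:NH0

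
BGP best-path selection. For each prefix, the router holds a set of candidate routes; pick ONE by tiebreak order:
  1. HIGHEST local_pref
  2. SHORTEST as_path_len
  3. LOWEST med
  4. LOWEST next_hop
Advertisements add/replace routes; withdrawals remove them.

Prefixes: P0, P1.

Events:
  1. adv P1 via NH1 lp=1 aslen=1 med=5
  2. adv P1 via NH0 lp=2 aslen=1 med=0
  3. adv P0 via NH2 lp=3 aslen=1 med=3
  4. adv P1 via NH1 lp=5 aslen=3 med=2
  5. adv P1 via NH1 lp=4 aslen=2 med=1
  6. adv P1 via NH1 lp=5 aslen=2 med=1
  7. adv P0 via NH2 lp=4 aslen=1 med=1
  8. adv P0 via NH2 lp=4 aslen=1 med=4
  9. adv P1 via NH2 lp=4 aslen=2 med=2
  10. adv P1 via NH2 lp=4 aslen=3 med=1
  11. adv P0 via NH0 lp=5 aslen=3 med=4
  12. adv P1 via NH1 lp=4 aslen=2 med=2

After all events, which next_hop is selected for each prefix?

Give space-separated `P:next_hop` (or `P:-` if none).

Answer: P0:NH0 P1:NH1

Derivation:
Op 1: best P0=- P1=NH1
Op 2: best P0=- P1=NH0
Op 3: best P0=NH2 P1=NH0
Op 4: best P0=NH2 P1=NH1
Op 5: best P0=NH2 P1=NH1
Op 6: best P0=NH2 P1=NH1
Op 7: best P0=NH2 P1=NH1
Op 8: best P0=NH2 P1=NH1
Op 9: best P0=NH2 P1=NH1
Op 10: best P0=NH2 P1=NH1
Op 11: best P0=NH0 P1=NH1
Op 12: best P0=NH0 P1=NH1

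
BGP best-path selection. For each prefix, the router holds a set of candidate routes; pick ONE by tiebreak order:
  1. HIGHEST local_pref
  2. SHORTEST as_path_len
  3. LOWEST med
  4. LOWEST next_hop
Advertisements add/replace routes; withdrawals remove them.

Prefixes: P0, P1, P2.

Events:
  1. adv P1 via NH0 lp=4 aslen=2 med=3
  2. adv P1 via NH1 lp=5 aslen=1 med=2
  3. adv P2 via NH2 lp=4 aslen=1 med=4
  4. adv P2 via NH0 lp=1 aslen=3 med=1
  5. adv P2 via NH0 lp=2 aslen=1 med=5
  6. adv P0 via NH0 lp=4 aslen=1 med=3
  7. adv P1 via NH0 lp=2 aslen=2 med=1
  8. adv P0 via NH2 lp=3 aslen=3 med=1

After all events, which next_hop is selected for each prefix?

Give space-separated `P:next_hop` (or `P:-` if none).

Op 1: best P0=- P1=NH0 P2=-
Op 2: best P0=- P1=NH1 P2=-
Op 3: best P0=- P1=NH1 P2=NH2
Op 4: best P0=- P1=NH1 P2=NH2
Op 5: best P0=- P1=NH1 P2=NH2
Op 6: best P0=NH0 P1=NH1 P2=NH2
Op 7: best P0=NH0 P1=NH1 P2=NH2
Op 8: best P0=NH0 P1=NH1 P2=NH2

Answer: P0:NH0 P1:NH1 P2:NH2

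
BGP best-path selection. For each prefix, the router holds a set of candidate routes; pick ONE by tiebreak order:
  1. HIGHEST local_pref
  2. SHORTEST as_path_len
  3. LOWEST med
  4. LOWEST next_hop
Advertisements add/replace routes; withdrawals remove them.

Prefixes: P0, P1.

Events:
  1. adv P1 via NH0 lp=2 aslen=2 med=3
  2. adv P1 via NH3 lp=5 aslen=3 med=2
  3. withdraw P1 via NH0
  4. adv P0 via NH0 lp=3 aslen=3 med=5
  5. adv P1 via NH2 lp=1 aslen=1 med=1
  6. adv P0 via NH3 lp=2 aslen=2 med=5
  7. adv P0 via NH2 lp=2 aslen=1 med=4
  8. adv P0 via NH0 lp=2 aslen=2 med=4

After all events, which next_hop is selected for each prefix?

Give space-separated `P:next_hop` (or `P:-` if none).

Op 1: best P0=- P1=NH0
Op 2: best P0=- P1=NH3
Op 3: best P0=- P1=NH3
Op 4: best P0=NH0 P1=NH3
Op 5: best P0=NH0 P1=NH3
Op 6: best P0=NH0 P1=NH3
Op 7: best P0=NH0 P1=NH3
Op 8: best P0=NH2 P1=NH3

Answer: P0:NH2 P1:NH3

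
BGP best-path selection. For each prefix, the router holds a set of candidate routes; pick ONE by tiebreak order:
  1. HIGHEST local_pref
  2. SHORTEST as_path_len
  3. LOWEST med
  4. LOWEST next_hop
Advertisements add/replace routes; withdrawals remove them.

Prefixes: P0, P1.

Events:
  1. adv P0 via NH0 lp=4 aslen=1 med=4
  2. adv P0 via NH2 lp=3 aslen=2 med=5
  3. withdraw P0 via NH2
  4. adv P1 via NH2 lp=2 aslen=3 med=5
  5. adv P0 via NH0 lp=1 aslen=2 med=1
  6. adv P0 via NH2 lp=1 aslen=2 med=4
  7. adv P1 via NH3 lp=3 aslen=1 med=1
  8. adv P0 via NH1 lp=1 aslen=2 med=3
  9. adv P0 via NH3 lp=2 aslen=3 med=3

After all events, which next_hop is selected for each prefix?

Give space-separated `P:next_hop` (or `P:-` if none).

Answer: P0:NH3 P1:NH3

Derivation:
Op 1: best P0=NH0 P1=-
Op 2: best P0=NH0 P1=-
Op 3: best P0=NH0 P1=-
Op 4: best P0=NH0 P1=NH2
Op 5: best P0=NH0 P1=NH2
Op 6: best P0=NH0 P1=NH2
Op 7: best P0=NH0 P1=NH3
Op 8: best P0=NH0 P1=NH3
Op 9: best P0=NH3 P1=NH3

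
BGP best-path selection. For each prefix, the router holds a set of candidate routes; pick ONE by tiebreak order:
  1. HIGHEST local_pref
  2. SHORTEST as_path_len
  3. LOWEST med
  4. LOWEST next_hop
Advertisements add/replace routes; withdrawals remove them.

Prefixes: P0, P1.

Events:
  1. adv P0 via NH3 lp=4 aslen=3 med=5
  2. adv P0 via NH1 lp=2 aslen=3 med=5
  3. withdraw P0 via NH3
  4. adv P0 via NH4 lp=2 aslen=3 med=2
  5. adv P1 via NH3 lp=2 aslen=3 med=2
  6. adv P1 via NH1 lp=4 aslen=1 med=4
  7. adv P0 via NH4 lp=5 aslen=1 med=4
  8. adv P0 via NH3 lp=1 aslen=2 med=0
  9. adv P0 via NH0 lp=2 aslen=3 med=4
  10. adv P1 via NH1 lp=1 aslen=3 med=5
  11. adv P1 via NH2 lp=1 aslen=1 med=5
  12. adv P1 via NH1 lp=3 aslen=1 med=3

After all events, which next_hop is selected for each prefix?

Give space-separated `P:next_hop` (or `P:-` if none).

Op 1: best P0=NH3 P1=-
Op 2: best P0=NH3 P1=-
Op 3: best P0=NH1 P1=-
Op 4: best P0=NH4 P1=-
Op 5: best P0=NH4 P1=NH3
Op 6: best P0=NH4 P1=NH1
Op 7: best P0=NH4 P1=NH1
Op 8: best P0=NH4 P1=NH1
Op 9: best P0=NH4 P1=NH1
Op 10: best P0=NH4 P1=NH3
Op 11: best P0=NH4 P1=NH3
Op 12: best P0=NH4 P1=NH1

Answer: P0:NH4 P1:NH1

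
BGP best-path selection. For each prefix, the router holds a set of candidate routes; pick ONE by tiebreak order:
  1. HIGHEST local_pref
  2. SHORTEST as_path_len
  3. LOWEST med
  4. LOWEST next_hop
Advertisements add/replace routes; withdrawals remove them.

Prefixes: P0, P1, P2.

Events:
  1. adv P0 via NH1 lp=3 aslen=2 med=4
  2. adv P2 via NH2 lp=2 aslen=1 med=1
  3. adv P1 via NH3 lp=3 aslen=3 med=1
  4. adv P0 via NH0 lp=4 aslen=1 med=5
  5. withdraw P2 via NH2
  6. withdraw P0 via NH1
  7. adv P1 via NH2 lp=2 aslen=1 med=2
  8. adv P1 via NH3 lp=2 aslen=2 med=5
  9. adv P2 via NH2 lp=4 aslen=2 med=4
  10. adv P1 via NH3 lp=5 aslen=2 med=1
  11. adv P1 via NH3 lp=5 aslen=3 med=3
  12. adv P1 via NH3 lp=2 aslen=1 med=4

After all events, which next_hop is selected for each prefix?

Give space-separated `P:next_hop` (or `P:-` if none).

Op 1: best P0=NH1 P1=- P2=-
Op 2: best P0=NH1 P1=- P2=NH2
Op 3: best P0=NH1 P1=NH3 P2=NH2
Op 4: best P0=NH0 P1=NH3 P2=NH2
Op 5: best P0=NH0 P1=NH3 P2=-
Op 6: best P0=NH0 P1=NH3 P2=-
Op 7: best P0=NH0 P1=NH3 P2=-
Op 8: best P0=NH0 P1=NH2 P2=-
Op 9: best P0=NH0 P1=NH2 P2=NH2
Op 10: best P0=NH0 P1=NH3 P2=NH2
Op 11: best P0=NH0 P1=NH3 P2=NH2
Op 12: best P0=NH0 P1=NH2 P2=NH2

Answer: P0:NH0 P1:NH2 P2:NH2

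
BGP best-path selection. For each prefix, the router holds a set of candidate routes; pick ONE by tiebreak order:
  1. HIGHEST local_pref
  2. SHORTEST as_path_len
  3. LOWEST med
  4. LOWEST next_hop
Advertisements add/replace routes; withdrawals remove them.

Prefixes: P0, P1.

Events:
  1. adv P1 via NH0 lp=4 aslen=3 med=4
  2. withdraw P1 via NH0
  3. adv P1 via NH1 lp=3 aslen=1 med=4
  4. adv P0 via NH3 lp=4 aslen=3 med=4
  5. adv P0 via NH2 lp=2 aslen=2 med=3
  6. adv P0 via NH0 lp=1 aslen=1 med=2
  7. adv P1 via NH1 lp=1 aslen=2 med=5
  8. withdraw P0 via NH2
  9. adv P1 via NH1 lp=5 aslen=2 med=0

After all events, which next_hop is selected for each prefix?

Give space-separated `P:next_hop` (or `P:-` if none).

Op 1: best P0=- P1=NH0
Op 2: best P0=- P1=-
Op 3: best P0=- P1=NH1
Op 4: best P0=NH3 P1=NH1
Op 5: best P0=NH3 P1=NH1
Op 6: best P0=NH3 P1=NH1
Op 7: best P0=NH3 P1=NH1
Op 8: best P0=NH3 P1=NH1
Op 9: best P0=NH3 P1=NH1

Answer: P0:NH3 P1:NH1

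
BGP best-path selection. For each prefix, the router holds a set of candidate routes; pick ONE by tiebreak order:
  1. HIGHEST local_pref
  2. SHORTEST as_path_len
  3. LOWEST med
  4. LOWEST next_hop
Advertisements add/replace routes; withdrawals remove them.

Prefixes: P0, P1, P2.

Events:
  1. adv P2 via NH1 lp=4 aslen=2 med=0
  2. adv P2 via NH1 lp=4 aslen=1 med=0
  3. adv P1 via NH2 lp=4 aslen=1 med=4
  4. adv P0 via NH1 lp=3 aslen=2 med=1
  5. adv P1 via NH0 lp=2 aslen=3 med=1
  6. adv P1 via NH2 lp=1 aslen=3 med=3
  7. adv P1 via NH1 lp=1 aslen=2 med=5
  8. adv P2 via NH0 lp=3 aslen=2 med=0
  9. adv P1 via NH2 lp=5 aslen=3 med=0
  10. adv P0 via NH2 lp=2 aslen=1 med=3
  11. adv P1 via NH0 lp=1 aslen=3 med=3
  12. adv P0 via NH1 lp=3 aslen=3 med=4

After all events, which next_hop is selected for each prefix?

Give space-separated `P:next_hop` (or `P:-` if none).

Op 1: best P0=- P1=- P2=NH1
Op 2: best P0=- P1=- P2=NH1
Op 3: best P0=- P1=NH2 P2=NH1
Op 4: best P0=NH1 P1=NH2 P2=NH1
Op 5: best P0=NH1 P1=NH2 P2=NH1
Op 6: best P0=NH1 P1=NH0 P2=NH1
Op 7: best P0=NH1 P1=NH0 P2=NH1
Op 8: best P0=NH1 P1=NH0 P2=NH1
Op 9: best P0=NH1 P1=NH2 P2=NH1
Op 10: best P0=NH1 P1=NH2 P2=NH1
Op 11: best P0=NH1 P1=NH2 P2=NH1
Op 12: best P0=NH1 P1=NH2 P2=NH1

Answer: P0:NH1 P1:NH2 P2:NH1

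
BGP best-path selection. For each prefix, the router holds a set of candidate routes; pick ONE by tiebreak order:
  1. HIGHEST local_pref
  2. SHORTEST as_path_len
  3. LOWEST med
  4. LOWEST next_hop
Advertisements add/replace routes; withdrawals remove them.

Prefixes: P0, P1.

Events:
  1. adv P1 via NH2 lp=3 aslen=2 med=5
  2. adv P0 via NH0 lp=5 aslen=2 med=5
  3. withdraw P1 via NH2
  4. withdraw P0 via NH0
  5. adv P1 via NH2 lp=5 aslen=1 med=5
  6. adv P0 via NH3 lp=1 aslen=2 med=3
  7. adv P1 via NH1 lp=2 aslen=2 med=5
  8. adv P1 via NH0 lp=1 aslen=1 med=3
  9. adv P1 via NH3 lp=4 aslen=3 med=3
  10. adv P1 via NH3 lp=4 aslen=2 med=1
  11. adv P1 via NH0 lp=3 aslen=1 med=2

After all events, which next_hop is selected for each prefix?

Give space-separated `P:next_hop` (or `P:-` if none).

Answer: P0:NH3 P1:NH2

Derivation:
Op 1: best P0=- P1=NH2
Op 2: best P0=NH0 P1=NH2
Op 3: best P0=NH0 P1=-
Op 4: best P0=- P1=-
Op 5: best P0=- P1=NH2
Op 6: best P0=NH3 P1=NH2
Op 7: best P0=NH3 P1=NH2
Op 8: best P0=NH3 P1=NH2
Op 9: best P0=NH3 P1=NH2
Op 10: best P0=NH3 P1=NH2
Op 11: best P0=NH3 P1=NH2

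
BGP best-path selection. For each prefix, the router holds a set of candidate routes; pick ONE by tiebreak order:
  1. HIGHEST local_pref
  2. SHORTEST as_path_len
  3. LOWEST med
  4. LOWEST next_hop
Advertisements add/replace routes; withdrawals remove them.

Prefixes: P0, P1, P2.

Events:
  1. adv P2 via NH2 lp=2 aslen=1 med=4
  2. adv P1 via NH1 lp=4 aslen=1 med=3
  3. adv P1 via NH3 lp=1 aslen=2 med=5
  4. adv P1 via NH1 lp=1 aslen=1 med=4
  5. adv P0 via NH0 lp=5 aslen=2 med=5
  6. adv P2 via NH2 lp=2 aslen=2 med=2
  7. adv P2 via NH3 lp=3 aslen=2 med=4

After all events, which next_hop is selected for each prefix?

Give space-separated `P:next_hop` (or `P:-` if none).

Answer: P0:NH0 P1:NH1 P2:NH3

Derivation:
Op 1: best P0=- P1=- P2=NH2
Op 2: best P0=- P1=NH1 P2=NH2
Op 3: best P0=- P1=NH1 P2=NH2
Op 4: best P0=- P1=NH1 P2=NH2
Op 5: best P0=NH0 P1=NH1 P2=NH2
Op 6: best P0=NH0 P1=NH1 P2=NH2
Op 7: best P0=NH0 P1=NH1 P2=NH3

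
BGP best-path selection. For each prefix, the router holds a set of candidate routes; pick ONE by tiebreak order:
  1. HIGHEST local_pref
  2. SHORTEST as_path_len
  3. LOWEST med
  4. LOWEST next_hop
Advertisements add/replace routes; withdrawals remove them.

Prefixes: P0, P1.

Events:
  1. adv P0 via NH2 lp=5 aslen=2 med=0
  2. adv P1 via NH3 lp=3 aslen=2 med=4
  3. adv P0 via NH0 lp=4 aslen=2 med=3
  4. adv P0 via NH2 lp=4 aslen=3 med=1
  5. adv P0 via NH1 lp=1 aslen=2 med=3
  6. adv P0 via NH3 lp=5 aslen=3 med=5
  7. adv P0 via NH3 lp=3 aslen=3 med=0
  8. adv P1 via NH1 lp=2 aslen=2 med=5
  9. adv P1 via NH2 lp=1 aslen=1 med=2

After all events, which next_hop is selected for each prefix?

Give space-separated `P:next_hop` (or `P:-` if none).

Answer: P0:NH0 P1:NH3

Derivation:
Op 1: best P0=NH2 P1=-
Op 2: best P0=NH2 P1=NH3
Op 3: best P0=NH2 P1=NH3
Op 4: best P0=NH0 P1=NH3
Op 5: best P0=NH0 P1=NH3
Op 6: best P0=NH3 P1=NH3
Op 7: best P0=NH0 P1=NH3
Op 8: best P0=NH0 P1=NH3
Op 9: best P0=NH0 P1=NH3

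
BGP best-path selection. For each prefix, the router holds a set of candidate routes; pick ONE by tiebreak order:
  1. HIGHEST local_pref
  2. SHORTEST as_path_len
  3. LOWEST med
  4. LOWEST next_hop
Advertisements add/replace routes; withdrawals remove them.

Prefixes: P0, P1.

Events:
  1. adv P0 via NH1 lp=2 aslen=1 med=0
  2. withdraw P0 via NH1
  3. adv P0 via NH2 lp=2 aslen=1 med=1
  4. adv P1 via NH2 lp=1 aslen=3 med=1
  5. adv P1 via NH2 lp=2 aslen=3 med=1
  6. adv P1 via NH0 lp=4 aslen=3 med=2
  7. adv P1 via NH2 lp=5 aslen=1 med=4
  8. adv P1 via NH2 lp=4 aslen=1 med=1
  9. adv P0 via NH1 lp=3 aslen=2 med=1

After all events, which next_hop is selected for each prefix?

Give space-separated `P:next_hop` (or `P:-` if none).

Op 1: best P0=NH1 P1=-
Op 2: best P0=- P1=-
Op 3: best P0=NH2 P1=-
Op 4: best P0=NH2 P1=NH2
Op 5: best P0=NH2 P1=NH2
Op 6: best P0=NH2 P1=NH0
Op 7: best P0=NH2 P1=NH2
Op 8: best P0=NH2 P1=NH2
Op 9: best P0=NH1 P1=NH2

Answer: P0:NH1 P1:NH2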